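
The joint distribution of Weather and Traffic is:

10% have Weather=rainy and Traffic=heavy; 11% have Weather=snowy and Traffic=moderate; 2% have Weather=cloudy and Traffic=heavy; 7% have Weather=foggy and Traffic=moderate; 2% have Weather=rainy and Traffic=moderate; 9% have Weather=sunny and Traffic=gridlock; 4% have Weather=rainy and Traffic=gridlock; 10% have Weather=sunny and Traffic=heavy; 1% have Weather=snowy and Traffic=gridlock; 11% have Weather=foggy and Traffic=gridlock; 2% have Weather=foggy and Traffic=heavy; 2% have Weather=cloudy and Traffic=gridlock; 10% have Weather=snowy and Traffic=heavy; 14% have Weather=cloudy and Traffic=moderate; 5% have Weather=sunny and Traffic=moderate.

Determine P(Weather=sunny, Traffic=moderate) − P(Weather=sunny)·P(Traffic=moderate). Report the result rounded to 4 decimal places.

-0.0436

P(Weather=sunny) = 0.05 + 0.10 + 0.09 = 0.24.
P(Traffic=moderate) = 0.05 + 0.14 + 0.02 + 0.11 + 0.07 = 0.39.
P(Weather=sunny, Traffic=moderate) − P(Weather=sunny)P(Traffic=moderate) = 0.05 − 0.24×0.39 = -0.0436.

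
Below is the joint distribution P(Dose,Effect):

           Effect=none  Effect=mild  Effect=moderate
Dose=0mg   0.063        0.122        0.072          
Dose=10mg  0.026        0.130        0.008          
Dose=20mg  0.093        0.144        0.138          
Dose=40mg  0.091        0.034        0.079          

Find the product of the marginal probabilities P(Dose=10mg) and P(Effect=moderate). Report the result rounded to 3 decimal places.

0.049

P(Dose=10mg) = 0.026 + 0.130 + 0.008 = 0.164.
P(Effect=moderate) = 0.072 + 0.008 + 0.138 + 0.079 = 0.297.
Product: 0.164 × 0.297 = 0.049.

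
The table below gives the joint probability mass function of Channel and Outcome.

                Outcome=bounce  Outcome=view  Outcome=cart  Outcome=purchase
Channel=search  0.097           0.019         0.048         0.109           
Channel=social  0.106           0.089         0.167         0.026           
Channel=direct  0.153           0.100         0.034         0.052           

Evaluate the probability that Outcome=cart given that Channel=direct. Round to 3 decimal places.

P(Channel=direct) = 0.153 + 0.100 + 0.034 + 0.052 = 0.339.
P(Outcome=cart | Channel=direct) = 0.034/0.339 = 0.100.

0.100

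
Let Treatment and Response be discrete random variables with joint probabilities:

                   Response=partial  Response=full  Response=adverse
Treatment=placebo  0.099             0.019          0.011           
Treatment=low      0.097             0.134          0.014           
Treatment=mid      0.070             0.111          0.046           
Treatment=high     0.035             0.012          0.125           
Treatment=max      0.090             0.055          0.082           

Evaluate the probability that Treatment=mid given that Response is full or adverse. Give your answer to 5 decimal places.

0.25780

P(Response=full) = 0.019 + 0.134 + 0.111 + 0.012 + 0.055 = 0.331.
P(Response=adverse) = 0.011 + 0.014 + 0.046 + 0.125 + 0.082 = 0.278.
P(Response ∈ {full, adverse}) = 0.331 + 0.278 = 0.609; P(Treatment=mid, Response ∈ {full, adverse}) = 0.111 + 0.046 = 0.157.
P(Treatment=mid | Response ∈ {full, adverse}) = 0.157/0.609 = 0.25780.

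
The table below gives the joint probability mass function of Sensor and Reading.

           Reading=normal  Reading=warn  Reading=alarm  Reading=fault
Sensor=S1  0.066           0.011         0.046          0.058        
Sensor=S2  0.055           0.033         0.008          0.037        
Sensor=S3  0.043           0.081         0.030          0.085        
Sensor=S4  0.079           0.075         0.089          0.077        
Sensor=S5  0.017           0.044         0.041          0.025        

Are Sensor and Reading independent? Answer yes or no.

no

P(Sensor=S1) = 0.181 and P(Reading=warn) = 0.244, so their product is 0.04416, but P(Sensor=S1, Reading=warn) = 0.011. Since these differ, Sensor and Reading are not independent.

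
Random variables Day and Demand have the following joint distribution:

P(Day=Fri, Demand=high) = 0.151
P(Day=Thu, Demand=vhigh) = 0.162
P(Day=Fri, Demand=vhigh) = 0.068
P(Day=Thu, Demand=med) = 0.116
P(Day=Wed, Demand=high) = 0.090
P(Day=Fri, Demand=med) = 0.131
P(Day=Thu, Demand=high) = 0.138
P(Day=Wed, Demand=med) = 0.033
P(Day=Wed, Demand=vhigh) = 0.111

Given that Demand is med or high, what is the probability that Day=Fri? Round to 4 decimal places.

P(Demand=med) = 0.033 + 0.116 + 0.131 = 0.280.
P(Demand=high) = 0.090 + 0.138 + 0.151 = 0.379.
P(Demand ∈ {med, high}) = 0.280 + 0.379 = 0.659; P(Day=Fri, Demand ∈ {med, high}) = 0.131 + 0.151 = 0.282.
P(Day=Fri | Demand ∈ {med, high}) = 0.282/0.659 = 0.4279.

0.4279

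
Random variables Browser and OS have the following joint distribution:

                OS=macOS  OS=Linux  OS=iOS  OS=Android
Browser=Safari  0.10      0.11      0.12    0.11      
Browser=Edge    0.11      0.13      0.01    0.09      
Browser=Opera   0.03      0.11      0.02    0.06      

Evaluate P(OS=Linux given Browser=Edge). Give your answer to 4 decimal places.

0.3824

P(Browser=Edge) = 0.11 + 0.13 + 0.01 + 0.09 = 0.34.
P(OS=Linux | Browser=Edge) = 0.13/0.34 = 0.3824.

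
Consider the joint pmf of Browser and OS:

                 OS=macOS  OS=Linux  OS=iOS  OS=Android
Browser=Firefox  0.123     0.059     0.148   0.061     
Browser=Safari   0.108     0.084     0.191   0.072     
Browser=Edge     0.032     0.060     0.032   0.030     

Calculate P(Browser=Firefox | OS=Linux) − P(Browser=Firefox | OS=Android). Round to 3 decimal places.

-0.084

P(OS=Linux) = 0.059 + 0.084 + 0.060 = 0.203; P(Browser=Firefox | OS=Linux) = 0.059/0.203 = 0.2906.
P(OS=Android) = 0.061 + 0.072 + 0.030 = 0.163; P(Browser=Firefox | OS=Android) = 0.061/0.163 = 0.3742.
Difference = -0.084.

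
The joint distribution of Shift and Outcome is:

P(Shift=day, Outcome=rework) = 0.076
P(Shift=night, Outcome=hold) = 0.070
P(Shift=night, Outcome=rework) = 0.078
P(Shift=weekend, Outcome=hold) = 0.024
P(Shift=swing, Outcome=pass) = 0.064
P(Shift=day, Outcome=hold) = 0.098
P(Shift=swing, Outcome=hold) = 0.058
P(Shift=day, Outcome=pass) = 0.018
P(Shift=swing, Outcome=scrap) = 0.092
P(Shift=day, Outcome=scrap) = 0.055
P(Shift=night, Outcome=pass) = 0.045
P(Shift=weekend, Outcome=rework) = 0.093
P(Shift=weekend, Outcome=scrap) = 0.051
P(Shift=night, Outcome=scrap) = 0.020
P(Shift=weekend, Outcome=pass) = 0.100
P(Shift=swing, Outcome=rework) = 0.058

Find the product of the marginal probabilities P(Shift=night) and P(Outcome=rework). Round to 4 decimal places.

P(Shift=night) = 0.045 + 0.078 + 0.020 + 0.070 = 0.213.
P(Outcome=rework) = 0.076 + 0.058 + 0.078 + 0.093 = 0.305.
Product: 0.213 × 0.305 = 0.0650.

0.0650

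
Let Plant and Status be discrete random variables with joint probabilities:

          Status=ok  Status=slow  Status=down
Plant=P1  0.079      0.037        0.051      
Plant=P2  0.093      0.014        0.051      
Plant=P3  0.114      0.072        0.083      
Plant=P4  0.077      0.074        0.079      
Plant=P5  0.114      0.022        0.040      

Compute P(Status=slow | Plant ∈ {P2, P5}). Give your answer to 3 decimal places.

P(Plant=P2) = 0.093 + 0.014 + 0.051 = 0.158.
P(Plant=P5) = 0.114 + 0.022 + 0.040 = 0.176.
P(Plant ∈ {P2, P5}) = 0.158 + 0.176 = 0.334; P(Status=slow, Plant ∈ {P2, P5}) = 0.014 + 0.022 = 0.036.
P(Status=slow | Plant ∈ {P2, P5}) = 0.036/0.334 = 0.108.

0.108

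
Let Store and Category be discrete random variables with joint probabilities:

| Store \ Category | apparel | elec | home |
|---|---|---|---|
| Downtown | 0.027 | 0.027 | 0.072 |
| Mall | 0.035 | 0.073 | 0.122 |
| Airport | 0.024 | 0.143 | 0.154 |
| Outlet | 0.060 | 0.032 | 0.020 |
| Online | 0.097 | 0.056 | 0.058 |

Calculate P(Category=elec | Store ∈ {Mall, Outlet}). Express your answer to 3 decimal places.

0.307

P(Store=Mall) = 0.035 + 0.073 + 0.122 = 0.230.
P(Store=Outlet) = 0.060 + 0.032 + 0.020 = 0.112.
P(Store ∈ {Mall, Outlet}) = 0.230 + 0.112 = 0.342; P(Category=elec, Store ∈ {Mall, Outlet}) = 0.073 + 0.032 = 0.105.
P(Category=elec | Store ∈ {Mall, Outlet}) = 0.105/0.342 = 0.307.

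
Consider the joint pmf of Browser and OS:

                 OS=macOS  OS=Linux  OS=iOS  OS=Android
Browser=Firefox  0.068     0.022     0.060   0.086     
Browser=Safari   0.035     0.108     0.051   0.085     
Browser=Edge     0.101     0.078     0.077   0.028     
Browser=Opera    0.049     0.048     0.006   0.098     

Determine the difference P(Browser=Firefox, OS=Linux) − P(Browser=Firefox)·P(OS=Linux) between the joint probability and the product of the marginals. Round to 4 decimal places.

P(Browser=Firefox) = 0.068 + 0.022 + 0.060 + 0.086 = 0.236.
P(OS=Linux) = 0.022 + 0.108 + 0.078 + 0.048 = 0.256.
P(Browser=Firefox, OS=Linux) − P(Browser=Firefox)P(OS=Linux) = 0.022 − 0.236×0.256 = -0.0384.

-0.0384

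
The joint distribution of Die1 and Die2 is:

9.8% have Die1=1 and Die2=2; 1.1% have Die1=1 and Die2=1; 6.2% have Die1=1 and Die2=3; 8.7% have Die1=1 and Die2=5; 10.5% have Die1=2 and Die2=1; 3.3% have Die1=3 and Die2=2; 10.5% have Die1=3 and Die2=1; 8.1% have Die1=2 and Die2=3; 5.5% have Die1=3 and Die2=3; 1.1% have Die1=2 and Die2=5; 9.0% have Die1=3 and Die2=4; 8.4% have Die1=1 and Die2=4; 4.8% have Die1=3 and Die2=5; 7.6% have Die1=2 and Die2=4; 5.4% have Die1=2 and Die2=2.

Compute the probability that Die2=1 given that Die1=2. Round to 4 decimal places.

0.3211

P(Die1=2) = 0.105 + 0.054 + 0.081 + 0.076 + 0.011 = 0.327.
P(Die2=1 | Die1=2) = 0.105/0.327 = 0.3211.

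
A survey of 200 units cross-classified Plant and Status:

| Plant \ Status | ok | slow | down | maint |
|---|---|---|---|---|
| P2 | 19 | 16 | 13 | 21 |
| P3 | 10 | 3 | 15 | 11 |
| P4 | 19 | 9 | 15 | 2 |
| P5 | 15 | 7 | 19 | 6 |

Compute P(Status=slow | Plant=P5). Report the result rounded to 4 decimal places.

Total with Plant=P5: 15 + 7 + 19 + 6 = 47.
P(Status=slow | Plant=P5) = 7/47 = 0.1489.

0.1489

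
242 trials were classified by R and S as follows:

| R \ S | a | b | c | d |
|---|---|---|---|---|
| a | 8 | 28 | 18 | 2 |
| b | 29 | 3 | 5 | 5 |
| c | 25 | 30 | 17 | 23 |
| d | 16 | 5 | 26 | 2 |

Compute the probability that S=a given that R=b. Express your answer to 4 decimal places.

0.6905

Total with R=b: 29 + 3 + 5 + 5 = 42.
P(S=a | R=b) = 29/42 = 0.6905.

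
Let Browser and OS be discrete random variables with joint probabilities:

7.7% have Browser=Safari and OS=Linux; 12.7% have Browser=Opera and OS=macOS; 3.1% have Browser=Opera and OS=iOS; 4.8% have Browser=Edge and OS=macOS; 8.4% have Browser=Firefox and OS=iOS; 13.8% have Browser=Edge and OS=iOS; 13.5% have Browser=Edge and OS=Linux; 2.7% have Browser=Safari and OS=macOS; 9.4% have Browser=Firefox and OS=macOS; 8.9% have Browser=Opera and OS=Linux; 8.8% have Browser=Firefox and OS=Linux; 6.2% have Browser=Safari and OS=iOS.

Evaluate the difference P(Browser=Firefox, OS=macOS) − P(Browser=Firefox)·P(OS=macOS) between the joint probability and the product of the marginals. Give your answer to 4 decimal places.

P(Browser=Firefox) = 0.094 + 0.088 + 0.084 = 0.266.
P(OS=macOS) = 0.094 + 0.027 + 0.048 + 0.127 = 0.296.
P(Browser=Firefox, OS=macOS) − P(Browser=Firefox)P(OS=macOS) = 0.094 − 0.266×0.296 = 0.0153.

0.0153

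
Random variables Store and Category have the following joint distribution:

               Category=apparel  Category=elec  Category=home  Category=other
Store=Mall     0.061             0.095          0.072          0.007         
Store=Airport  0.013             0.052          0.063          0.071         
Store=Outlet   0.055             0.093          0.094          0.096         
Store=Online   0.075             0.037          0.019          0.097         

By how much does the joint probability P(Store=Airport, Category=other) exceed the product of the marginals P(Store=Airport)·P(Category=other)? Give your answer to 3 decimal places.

P(Store=Airport) = 0.013 + 0.052 + 0.063 + 0.071 = 0.199.
P(Category=other) = 0.007 + 0.071 + 0.096 + 0.097 = 0.271.
P(Store=Airport, Category=other) − P(Store=Airport)P(Category=other) = 0.071 − 0.199×0.271 = 0.017.

0.017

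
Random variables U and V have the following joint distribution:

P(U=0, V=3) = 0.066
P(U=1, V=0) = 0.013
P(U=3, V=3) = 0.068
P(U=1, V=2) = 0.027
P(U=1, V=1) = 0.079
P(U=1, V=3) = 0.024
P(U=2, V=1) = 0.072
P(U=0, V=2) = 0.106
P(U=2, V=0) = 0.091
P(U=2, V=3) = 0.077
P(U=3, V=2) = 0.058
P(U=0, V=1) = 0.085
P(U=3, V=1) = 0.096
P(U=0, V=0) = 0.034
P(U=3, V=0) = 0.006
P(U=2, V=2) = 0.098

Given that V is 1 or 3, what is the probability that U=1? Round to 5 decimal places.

0.18166

P(V=1) = 0.085 + 0.079 + 0.072 + 0.096 = 0.332.
P(V=3) = 0.066 + 0.024 + 0.077 + 0.068 = 0.235.
P(V ∈ {1, 3}) = 0.332 + 0.235 = 0.567; P(U=1, V ∈ {1, 3}) = 0.079 + 0.024 = 0.103.
P(U=1 | V ∈ {1, 3}) = 0.103/0.567 = 0.18166.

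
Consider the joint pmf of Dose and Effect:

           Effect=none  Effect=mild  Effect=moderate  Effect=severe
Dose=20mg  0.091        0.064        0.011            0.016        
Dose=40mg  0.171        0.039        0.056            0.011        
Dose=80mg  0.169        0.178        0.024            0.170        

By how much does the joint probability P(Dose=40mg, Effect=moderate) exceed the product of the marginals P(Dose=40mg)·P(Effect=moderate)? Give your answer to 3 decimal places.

0.031

P(Dose=40mg) = 0.171 + 0.039 + 0.056 + 0.011 = 0.277.
P(Effect=moderate) = 0.011 + 0.056 + 0.024 = 0.091.
P(Dose=40mg, Effect=moderate) − P(Dose=40mg)P(Effect=moderate) = 0.056 − 0.277×0.091 = 0.031.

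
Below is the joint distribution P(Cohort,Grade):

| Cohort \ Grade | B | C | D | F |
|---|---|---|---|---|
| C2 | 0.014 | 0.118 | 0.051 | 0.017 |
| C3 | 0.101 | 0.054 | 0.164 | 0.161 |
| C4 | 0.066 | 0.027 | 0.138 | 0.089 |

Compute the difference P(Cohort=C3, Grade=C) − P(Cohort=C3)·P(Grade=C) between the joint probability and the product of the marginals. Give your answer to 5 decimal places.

-0.04152

P(Cohort=C3) = 0.101 + 0.054 + 0.164 + 0.161 = 0.480.
P(Grade=C) = 0.118 + 0.054 + 0.027 = 0.199.
P(Cohort=C3, Grade=C) − P(Cohort=C3)P(Grade=C) = 0.054 − 0.480×0.199 = -0.04152.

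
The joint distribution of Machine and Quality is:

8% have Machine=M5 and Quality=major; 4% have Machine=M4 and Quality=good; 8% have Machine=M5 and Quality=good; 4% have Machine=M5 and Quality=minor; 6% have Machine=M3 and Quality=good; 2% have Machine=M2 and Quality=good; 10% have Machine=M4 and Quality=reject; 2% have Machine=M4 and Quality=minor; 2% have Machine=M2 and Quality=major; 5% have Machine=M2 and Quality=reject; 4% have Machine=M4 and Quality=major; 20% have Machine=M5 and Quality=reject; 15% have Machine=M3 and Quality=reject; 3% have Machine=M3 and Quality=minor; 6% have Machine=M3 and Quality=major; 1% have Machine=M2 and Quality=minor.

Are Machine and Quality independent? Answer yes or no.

Every cell satisfies P(Machine,Quality) = P(Machine)·P(Quality). For instance P(Machine=M4) = 0.20, P(Quality=major) = 0.20, and 0.20×0.20 = 0.04 matches the joint entry. So Machine and Quality are independent.

yes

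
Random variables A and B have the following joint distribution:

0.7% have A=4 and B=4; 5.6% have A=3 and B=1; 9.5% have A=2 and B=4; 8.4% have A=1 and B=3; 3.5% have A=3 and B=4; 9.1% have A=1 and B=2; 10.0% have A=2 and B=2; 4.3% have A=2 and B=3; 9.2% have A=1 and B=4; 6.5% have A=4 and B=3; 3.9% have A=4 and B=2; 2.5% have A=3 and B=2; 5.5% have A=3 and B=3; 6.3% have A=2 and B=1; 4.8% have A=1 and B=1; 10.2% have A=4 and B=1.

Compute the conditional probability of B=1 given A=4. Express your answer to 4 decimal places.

0.4789

P(A=4) = 0.102 + 0.039 + 0.065 + 0.007 = 0.213.
P(B=1 | A=4) = 0.102/0.213 = 0.4789.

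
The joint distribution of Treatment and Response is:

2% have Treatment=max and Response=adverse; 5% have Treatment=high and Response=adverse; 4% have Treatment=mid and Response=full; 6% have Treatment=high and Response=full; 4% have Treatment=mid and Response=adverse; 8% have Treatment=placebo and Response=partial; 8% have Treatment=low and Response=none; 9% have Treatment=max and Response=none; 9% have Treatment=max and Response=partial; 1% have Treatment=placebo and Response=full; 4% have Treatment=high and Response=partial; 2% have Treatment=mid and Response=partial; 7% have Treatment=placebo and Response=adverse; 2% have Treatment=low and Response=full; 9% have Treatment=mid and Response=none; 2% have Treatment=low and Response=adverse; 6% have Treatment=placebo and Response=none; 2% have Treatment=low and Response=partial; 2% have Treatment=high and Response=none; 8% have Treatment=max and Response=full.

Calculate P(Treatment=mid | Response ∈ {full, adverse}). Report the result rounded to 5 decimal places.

P(Response=full) = 0.01 + 0.02 + 0.04 + 0.06 + 0.08 = 0.21.
P(Response=adverse) = 0.07 + 0.02 + 0.04 + 0.05 + 0.02 = 0.20.
P(Response ∈ {full, adverse}) = 0.21 + 0.20 = 0.41; P(Treatment=mid, Response ∈ {full, adverse}) = 0.04 + 0.04 = 0.08.
P(Treatment=mid | Response ∈ {full, adverse}) = 0.08/0.41 = 0.19512.

0.19512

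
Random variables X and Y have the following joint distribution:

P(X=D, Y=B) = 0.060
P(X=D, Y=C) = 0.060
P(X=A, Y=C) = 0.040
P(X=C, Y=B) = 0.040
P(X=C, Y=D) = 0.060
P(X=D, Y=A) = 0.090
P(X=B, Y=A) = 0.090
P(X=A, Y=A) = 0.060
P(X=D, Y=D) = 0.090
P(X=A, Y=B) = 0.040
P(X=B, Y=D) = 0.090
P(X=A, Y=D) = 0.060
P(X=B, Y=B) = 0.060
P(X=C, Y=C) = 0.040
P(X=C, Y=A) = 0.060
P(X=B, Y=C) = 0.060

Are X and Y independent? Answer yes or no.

Every cell satisfies P(X,Y) = P(X)·P(Y). For instance P(X=A) = 0.200, P(Y=A) = 0.300, and 0.200×0.300 = 0.060 matches the joint entry. So X and Y are independent.

yes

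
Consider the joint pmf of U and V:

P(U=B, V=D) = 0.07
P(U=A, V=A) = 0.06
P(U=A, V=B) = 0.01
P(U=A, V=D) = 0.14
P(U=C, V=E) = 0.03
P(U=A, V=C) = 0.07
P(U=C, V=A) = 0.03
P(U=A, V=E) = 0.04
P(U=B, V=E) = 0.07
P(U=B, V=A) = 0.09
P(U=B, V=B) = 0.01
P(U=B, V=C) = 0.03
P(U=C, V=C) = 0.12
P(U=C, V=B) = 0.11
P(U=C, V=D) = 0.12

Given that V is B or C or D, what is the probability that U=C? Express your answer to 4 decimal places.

0.5147

P(V=B) = 0.01 + 0.01 + 0.11 = 0.13.
P(V=C) = 0.07 + 0.03 + 0.12 = 0.22.
P(V=D) = 0.14 + 0.07 + 0.12 = 0.33.
P(V ∈ {B, C, D}) = 0.13 + 0.22 + 0.33 = 0.68; P(U=C, V ∈ {B, C, D}) = 0.11 + 0.12 + 0.12 = 0.35.
P(U=C | V ∈ {B, C, D}) = 0.35/0.68 = 0.5147.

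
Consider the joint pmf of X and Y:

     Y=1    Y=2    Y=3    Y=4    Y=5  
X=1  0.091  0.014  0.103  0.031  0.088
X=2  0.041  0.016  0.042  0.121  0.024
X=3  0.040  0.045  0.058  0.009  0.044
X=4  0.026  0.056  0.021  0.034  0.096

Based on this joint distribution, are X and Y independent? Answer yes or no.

no

P(X=2) = 0.244 and P(Y=4) = 0.195, so their product is 0.04758, but P(X=2, Y=4) = 0.121. Since these differ, X and Y are not independent.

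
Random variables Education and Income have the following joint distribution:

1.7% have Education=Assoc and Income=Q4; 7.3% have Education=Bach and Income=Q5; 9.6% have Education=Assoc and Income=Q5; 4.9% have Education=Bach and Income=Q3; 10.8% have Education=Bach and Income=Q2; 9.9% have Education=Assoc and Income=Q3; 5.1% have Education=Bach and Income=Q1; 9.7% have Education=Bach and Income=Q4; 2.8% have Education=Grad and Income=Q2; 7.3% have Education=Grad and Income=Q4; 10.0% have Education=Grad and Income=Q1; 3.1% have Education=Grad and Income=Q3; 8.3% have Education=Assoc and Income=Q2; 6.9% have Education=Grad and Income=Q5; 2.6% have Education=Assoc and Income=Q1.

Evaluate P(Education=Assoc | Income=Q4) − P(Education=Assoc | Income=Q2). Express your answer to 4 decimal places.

-0.2881

P(Income=Q4) = 0.017 + 0.097 + 0.073 = 0.187; P(Education=Assoc | Income=Q4) = 0.017/0.187 = 0.09091.
P(Income=Q2) = 0.083 + 0.108 + 0.028 = 0.219; P(Education=Assoc | Income=Q2) = 0.083/0.219 = 0.37900.
Difference = -0.2881.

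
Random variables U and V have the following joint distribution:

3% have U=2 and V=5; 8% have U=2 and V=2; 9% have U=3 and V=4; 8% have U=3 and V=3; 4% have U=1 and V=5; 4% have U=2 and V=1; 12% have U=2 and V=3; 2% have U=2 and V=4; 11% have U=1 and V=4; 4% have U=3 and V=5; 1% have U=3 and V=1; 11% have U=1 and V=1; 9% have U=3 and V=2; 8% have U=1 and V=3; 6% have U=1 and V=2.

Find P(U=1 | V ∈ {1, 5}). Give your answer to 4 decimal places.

0.5556

P(V=1) = 0.11 + 0.04 + 0.01 = 0.16.
P(V=5) = 0.04 + 0.03 + 0.04 = 0.11.
P(V ∈ {1, 5}) = 0.16 + 0.11 = 0.27; P(U=1, V ∈ {1, 5}) = 0.11 + 0.04 = 0.15.
P(U=1 | V ∈ {1, 5}) = 0.15/0.27 = 0.5556.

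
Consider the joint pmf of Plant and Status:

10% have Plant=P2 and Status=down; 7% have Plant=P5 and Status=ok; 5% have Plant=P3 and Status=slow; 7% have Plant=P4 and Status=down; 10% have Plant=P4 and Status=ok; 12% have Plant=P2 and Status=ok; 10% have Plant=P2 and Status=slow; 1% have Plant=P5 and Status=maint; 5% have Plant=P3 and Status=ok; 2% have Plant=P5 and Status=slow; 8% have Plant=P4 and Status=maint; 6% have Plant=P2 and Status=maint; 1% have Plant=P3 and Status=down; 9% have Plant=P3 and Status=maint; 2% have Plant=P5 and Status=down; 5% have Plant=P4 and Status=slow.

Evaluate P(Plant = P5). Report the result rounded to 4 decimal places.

0.1200

P(Plant=P5) = 0.07 + 0.02 + 0.02 + 0.01 = 0.12.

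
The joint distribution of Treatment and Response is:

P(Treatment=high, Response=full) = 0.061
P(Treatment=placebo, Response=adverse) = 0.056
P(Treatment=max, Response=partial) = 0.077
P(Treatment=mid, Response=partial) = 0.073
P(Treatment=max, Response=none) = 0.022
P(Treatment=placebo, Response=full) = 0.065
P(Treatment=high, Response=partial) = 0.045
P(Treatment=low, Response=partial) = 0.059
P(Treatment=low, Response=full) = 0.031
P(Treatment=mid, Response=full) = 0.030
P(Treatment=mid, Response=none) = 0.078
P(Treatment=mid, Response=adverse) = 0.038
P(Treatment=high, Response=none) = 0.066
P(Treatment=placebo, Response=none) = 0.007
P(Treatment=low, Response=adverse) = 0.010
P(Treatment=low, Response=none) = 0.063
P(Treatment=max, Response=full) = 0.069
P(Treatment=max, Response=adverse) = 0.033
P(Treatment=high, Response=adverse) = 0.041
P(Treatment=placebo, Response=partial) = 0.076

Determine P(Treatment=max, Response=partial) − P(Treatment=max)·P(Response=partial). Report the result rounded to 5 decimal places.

0.01067

P(Treatment=max) = 0.022 + 0.077 + 0.069 + 0.033 = 0.201.
P(Response=partial) = 0.076 + 0.059 + 0.073 + 0.045 + 0.077 = 0.330.
P(Treatment=max, Response=partial) − P(Treatment=max)P(Response=partial) = 0.077 − 0.201×0.330 = 0.01067.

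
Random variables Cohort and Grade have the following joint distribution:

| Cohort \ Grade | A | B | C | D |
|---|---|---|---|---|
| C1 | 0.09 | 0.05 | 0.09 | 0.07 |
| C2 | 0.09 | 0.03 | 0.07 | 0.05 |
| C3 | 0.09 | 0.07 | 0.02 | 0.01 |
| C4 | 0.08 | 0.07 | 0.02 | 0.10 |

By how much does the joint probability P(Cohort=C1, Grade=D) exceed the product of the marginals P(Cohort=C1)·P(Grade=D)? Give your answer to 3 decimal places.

0.001

P(Cohort=C1) = 0.09 + 0.05 + 0.09 + 0.07 = 0.30.
P(Grade=D) = 0.07 + 0.05 + 0.01 + 0.10 = 0.23.
P(Cohort=C1, Grade=D) − P(Cohort=C1)P(Grade=D) = 0.07 − 0.30×0.23 = 0.001.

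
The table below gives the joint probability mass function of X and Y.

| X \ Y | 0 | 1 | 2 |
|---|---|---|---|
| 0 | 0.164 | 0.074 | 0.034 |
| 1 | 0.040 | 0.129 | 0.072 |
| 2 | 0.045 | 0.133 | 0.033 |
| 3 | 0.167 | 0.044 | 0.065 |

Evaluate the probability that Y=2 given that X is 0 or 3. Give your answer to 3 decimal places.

P(X=0) = 0.164 + 0.074 + 0.034 = 0.272.
P(X=3) = 0.167 + 0.044 + 0.065 = 0.276.
P(X ∈ {0, 3}) = 0.272 + 0.276 = 0.548; P(Y=2, X ∈ {0, 3}) = 0.034 + 0.065 = 0.099.
P(Y=2 | X ∈ {0, 3}) = 0.099/0.548 = 0.181.

0.181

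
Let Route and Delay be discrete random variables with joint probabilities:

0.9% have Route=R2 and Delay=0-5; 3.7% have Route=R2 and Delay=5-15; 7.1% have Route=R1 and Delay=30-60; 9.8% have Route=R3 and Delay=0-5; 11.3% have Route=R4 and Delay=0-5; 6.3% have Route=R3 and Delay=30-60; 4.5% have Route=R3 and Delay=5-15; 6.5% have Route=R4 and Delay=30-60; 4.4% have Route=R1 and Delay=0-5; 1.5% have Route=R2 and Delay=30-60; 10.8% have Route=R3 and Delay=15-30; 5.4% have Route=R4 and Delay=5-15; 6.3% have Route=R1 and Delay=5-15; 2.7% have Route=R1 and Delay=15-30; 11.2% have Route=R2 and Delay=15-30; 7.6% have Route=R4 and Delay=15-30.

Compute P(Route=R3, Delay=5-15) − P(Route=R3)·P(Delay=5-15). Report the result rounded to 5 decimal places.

-0.01749

P(Route=R3) = 0.098 + 0.045 + 0.108 + 0.063 = 0.314.
P(Delay=5-15) = 0.063 + 0.037 + 0.045 + 0.054 = 0.199.
P(Route=R3, Delay=5-15) − P(Route=R3)P(Delay=5-15) = 0.045 − 0.314×0.199 = -0.01749.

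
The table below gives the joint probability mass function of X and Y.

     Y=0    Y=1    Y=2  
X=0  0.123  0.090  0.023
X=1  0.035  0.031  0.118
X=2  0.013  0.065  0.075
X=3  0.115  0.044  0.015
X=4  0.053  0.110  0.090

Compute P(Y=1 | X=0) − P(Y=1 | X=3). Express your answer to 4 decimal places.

P(X=0) = 0.123 + 0.090 + 0.023 = 0.236; P(Y=1 | X=0) = 0.090/0.236 = 0.38136.
P(X=3) = 0.115 + 0.044 + 0.015 = 0.174; P(Y=1 | X=3) = 0.044/0.174 = 0.25287.
Difference = 0.1285.

0.1285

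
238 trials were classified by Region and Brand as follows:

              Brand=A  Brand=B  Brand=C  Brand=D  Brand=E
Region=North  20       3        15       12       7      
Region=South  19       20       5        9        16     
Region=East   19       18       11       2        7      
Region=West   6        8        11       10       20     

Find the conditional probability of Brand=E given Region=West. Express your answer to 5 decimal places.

Total with Region=West: 6 + 8 + 11 + 10 + 20 = 55.
P(Brand=E | Region=West) = 20/55 = 0.36364.

0.36364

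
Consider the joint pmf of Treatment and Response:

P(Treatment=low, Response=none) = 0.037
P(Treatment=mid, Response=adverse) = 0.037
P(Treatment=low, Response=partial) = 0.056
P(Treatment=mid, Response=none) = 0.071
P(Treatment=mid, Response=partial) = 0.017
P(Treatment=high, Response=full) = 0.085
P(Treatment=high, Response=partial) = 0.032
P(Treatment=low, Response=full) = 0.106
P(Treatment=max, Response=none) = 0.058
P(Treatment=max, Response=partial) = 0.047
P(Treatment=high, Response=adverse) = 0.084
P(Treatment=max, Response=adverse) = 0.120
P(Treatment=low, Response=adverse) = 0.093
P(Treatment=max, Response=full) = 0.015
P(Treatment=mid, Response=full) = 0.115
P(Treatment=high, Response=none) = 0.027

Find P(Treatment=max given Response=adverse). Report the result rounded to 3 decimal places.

P(Response=adverse) = 0.093 + 0.037 + 0.084 + 0.120 = 0.334.
P(Treatment=max | Response=adverse) = 0.120/0.334 = 0.359.

0.359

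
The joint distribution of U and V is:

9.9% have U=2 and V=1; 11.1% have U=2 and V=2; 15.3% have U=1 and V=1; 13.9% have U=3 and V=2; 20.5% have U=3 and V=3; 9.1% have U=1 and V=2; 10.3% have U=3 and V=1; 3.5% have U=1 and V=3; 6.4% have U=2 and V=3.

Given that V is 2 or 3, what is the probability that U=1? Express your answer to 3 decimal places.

0.195

P(V=2) = 0.091 + 0.111 + 0.139 = 0.341.
P(V=3) = 0.035 + 0.064 + 0.205 = 0.304.
P(V ∈ {2, 3}) = 0.341 + 0.304 = 0.645; P(U=1, V ∈ {2, 3}) = 0.091 + 0.035 = 0.126.
P(U=1 | V ∈ {2, 3}) = 0.126/0.645 = 0.195.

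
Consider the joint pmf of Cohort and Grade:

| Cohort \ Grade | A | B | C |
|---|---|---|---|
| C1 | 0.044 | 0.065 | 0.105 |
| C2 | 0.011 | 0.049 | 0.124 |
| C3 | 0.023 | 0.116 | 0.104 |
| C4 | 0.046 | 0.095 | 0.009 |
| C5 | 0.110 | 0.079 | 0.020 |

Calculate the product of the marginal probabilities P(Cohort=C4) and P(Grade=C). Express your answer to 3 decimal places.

P(Cohort=C4) = 0.046 + 0.095 + 0.009 = 0.150.
P(Grade=C) = 0.105 + 0.124 + 0.104 + 0.009 + 0.020 = 0.362.
Product: 0.150 × 0.362 = 0.054.

0.054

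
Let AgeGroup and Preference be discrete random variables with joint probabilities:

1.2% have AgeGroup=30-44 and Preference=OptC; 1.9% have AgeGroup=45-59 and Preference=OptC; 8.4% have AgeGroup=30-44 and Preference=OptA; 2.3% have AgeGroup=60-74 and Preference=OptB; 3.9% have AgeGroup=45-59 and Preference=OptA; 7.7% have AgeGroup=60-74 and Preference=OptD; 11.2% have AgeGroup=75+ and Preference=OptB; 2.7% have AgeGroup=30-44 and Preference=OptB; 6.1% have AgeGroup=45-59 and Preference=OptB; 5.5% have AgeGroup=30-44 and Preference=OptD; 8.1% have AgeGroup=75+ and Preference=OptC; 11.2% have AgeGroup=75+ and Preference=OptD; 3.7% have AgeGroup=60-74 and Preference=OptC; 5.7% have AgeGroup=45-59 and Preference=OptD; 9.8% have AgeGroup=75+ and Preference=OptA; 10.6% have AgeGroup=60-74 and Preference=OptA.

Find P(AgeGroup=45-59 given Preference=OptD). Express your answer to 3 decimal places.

0.189

P(Preference=OptD) = 0.055 + 0.057 + 0.077 + 0.112 = 0.301.
P(AgeGroup=45-59 | Preference=OptD) = 0.057/0.301 = 0.189.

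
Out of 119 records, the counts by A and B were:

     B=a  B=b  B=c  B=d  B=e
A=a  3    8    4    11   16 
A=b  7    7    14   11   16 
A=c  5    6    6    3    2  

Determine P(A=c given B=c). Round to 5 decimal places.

0.25000

Total with B=c: 4 + 14 + 6 = 24.
P(A=c | B=c) = 6/24 = 0.25000.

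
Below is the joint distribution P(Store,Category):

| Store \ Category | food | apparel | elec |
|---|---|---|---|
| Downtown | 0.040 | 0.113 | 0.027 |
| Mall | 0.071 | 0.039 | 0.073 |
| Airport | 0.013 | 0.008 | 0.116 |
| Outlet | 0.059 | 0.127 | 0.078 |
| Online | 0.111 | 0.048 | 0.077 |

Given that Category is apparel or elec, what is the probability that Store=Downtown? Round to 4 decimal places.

0.1983

P(Category=apparel) = 0.113 + 0.039 + 0.008 + 0.127 + 0.048 = 0.335.
P(Category=elec) = 0.027 + 0.073 + 0.116 + 0.078 + 0.077 = 0.371.
P(Category ∈ {apparel, elec}) = 0.335 + 0.371 = 0.706; P(Store=Downtown, Category ∈ {apparel, elec}) = 0.113 + 0.027 = 0.140.
P(Store=Downtown | Category ∈ {apparel, elec}) = 0.140/0.706 = 0.1983.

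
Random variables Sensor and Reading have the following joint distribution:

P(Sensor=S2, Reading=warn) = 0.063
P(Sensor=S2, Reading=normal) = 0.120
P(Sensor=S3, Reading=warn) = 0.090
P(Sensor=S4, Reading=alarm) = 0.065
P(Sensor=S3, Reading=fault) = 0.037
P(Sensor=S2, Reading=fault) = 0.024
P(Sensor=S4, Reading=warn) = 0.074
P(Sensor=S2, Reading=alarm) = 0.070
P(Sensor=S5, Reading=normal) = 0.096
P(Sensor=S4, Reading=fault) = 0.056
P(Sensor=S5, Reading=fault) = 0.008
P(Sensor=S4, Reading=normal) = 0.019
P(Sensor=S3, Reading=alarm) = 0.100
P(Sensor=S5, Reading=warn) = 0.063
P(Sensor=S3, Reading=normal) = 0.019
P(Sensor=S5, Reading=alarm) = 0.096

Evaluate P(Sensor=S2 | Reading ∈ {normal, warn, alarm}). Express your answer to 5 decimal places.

P(Reading=normal) = 0.120 + 0.019 + 0.019 + 0.096 = 0.254.
P(Reading=warn) = 0.063 + 0.090 + 0.074 + 0.063 = 0.290.
P(Reading=alarm) = 0.070 + 0.100 + 0.065 + 0.096 = 0.331.
P(Reading ∈ {normal, warn, alarm}) = 0.254 + 0.290 + 0.331 = 0.875; P(Sensor=S2, Reading ∈ {normal, warn, alarm}) = 0.120 + 0.063 + 0.070 = 0.253.
P(Sensor=S2 | Reading ∈ {normal, warn, alarm}) = 0.253/0.875 = 0.28914.

0.28914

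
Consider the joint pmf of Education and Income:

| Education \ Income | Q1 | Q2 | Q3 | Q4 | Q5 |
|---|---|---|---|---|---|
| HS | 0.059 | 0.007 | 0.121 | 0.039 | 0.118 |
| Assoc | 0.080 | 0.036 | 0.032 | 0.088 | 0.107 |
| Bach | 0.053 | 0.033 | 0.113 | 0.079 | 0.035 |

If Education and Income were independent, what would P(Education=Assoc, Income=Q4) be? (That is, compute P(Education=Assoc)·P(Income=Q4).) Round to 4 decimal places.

P(Education=Assoc) = 0.080 + 0.036 + 0.032 + 0.088 + 0.107 = 0.343.
P(Income=Q4) = 0.039 + 0.088 + 0.079 = 0.206.
Product: 0.343 × 0.206 = 0.0707.

0.0707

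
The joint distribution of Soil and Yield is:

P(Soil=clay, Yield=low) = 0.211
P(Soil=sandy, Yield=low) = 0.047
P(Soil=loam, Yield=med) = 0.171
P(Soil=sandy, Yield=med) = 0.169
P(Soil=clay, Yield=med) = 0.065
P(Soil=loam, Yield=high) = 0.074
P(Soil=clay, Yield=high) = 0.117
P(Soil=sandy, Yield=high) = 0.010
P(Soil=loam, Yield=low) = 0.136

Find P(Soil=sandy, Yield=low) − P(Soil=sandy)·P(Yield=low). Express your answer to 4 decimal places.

-0.0420

P(Soil=sandy) = 0.047 + 0.169 + 0.010 = 0.226.
P(Yield=low) = 0.047 + 0.136 + 0.211 = 0.394.
P(Soil=sandy, Yield=low) − P(Soil=sandy)P(Yield=low) = 0.047 − 0.226×0.394 = -0.0420.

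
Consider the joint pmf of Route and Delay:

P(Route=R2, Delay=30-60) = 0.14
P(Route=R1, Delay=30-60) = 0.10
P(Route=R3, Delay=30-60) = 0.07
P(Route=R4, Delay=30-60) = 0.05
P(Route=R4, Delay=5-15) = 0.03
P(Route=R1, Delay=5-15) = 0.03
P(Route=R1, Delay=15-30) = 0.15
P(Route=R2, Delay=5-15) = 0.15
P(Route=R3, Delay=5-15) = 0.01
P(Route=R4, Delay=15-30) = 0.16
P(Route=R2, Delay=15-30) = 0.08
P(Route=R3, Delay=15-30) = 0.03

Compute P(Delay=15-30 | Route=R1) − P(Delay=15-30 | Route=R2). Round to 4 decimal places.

0.3195

P(Route=R1) = 0.03 + 0.15 + 0.10 = 0.28; P(Delay=15-30 | Route=R1) = 0.15/0.28 = 0.53571.
P(Route=R2) = 0.15 + 0.08 + 0.14 = 0.37; P(Delay=15-30 | Route=R2) = 0.08/0.37 = 0.21622.
Difference = 0.3195.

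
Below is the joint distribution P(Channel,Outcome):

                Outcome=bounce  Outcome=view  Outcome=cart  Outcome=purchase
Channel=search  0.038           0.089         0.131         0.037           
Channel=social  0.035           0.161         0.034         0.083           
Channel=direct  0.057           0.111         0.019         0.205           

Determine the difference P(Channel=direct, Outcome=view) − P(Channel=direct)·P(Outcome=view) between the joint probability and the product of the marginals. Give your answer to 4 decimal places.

-0.0305

P(Channel=direct) = 0.057 + 0.111 + 0.019 + 0.205 = 0.392.
P(Outcome=view) = 0.089 + 0.161 + 0.111 = 0.361.
P(Channel=direct, Outcome=view) − P(Channel=direct)P(Outcome=view) = 0.111 − 0.392×0.361 = -0.0305.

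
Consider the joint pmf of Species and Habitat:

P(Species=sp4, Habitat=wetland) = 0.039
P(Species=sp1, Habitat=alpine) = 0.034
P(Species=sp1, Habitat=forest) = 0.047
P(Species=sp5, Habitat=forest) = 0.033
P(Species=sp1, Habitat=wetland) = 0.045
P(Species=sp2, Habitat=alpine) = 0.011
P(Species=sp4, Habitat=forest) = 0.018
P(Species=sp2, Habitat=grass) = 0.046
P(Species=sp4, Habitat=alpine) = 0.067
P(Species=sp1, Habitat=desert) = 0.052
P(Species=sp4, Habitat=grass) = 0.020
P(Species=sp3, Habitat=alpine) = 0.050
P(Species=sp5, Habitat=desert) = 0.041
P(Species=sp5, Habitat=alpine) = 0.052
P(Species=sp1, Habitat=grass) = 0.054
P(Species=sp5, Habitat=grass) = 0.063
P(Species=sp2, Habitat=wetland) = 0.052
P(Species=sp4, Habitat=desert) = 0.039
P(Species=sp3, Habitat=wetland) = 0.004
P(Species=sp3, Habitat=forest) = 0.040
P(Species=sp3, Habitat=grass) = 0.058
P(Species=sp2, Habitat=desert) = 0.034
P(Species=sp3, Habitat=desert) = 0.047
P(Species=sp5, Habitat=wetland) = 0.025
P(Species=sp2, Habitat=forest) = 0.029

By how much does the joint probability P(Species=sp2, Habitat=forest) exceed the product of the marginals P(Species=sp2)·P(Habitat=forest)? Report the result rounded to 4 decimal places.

0.0003

P(Species=sp2) = 0.029 + 0.046 + 0.052 + 0.034 + 0.011 = 0.172.
P(Habitat=forest) = 0.047 + 0.029 + 0.040 + 0.018 + 0.033 = 0.167.
P(Species=sp2, Habitat=forest) − P(Species=sp2)P(Habitat=forest) = 0.029 − 0.172×0.167 = 0.0003.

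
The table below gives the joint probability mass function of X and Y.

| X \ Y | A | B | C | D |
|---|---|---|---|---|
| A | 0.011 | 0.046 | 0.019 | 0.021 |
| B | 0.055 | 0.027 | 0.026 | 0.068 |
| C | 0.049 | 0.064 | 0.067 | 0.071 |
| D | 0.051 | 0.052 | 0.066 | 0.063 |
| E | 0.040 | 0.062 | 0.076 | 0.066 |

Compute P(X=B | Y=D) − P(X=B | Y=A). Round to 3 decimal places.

P(Y=D) = 0.021 + 0.068 + 0.071 + 0.063 + 0.066 = 0.289; P(X=B | Y=D) = 0.068/0.289 = 0.2353.
P(Y=A) = 0.011 + 0.055 + 0.049 + 0.051 + 0.040 = 0.206; P(X=B | Y=A) = 0.055/0.206 = 0.2670.
Difference = -0.032.

-0.032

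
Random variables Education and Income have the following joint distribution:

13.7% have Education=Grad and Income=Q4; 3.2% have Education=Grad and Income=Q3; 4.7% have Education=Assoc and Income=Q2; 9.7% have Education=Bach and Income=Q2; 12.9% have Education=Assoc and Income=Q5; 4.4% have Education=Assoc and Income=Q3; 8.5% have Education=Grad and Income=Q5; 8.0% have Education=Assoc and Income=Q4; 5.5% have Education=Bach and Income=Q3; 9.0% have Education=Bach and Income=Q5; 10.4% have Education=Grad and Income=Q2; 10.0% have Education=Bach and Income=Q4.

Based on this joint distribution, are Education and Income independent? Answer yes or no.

P(Education=Assoc) = 0.300 and P(Income=Q5) = 0.304, so their product is 0.09120, but P(Education=Assoc, Income=Q5) = 0.129. Since these differ, Education and Income are not independent.

no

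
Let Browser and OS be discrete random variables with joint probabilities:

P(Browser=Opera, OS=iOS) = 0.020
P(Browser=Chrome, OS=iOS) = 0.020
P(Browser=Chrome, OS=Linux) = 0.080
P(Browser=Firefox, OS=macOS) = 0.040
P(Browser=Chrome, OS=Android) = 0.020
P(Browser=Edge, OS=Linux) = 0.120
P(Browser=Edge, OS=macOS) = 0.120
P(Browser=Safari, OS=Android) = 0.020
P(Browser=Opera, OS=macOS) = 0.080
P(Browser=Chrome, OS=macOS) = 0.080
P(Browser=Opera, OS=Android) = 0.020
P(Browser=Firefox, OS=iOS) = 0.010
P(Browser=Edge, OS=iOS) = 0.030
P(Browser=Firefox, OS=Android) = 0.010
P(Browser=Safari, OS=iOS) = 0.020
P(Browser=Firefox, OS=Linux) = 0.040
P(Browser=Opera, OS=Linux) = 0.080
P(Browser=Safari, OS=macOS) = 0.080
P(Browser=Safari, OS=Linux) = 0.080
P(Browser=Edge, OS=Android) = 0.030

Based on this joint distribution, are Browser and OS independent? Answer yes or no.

yes

Every cell satisfies P(Browser,OS) = P(Browser)·P(OS). For instance P(Browser=Edge) = 0.300, P(OS=macOS) = 0.400, and 0.300×0.400 = 0.120 matches the joint entry. So Browser and OS are independent.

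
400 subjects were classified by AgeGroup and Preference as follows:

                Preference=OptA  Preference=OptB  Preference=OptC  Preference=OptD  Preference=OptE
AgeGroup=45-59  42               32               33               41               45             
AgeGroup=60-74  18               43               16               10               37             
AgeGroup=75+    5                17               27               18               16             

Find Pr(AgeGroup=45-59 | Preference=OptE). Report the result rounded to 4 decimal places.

0.4592

Total with Preference=OptE: 45 + 37 + 16 = 98.
P(AgeGroup=45-59 | Preference=OptE) = 45/98 = 0.4592.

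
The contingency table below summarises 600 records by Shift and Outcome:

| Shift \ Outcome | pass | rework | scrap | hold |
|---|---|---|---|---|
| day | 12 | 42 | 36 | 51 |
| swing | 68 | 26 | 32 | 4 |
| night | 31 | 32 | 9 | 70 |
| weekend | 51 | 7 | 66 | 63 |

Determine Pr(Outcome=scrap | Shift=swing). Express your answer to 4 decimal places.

0.2462

Total with Shift=swing: 68 + 26 + 32 + 4 = 130.
P(Outcome=scrap | Shift=swing) = 32/130 = 0.2462.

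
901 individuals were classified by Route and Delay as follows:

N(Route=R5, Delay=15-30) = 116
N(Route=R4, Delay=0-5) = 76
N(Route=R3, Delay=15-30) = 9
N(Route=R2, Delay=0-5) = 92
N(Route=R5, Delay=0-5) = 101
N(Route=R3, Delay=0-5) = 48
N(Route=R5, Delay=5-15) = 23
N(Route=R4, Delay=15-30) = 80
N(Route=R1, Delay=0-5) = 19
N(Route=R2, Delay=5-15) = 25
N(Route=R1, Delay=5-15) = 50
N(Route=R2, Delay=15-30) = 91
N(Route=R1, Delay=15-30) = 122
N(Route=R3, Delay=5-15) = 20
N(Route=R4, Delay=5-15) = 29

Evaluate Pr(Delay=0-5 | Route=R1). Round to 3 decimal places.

0.099

Total with Route=R1: 19 + 50 + 122 = 191.
P(Delay=0-5 | Route=R1) = 19/191 = 0.099.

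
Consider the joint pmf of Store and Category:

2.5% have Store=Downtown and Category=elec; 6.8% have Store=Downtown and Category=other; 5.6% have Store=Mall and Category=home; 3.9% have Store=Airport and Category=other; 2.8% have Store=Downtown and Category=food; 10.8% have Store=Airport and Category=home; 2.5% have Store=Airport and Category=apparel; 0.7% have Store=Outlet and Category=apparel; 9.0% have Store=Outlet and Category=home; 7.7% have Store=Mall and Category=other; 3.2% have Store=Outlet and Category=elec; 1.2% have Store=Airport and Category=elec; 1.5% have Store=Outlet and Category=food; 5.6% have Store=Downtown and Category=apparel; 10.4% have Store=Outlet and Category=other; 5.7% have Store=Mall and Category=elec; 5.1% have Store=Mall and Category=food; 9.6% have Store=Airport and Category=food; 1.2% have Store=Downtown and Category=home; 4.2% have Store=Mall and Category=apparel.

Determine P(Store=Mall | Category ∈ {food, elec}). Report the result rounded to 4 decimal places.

0.3418

P(Category=food) = 0.028 + 0.051 + 0.096 + 0.015 = 0.190.
P(Category=elec) = 0.025 + 0.057 + 0.012 + 0.032 = 0.126.
P(Category ∈ {food, elec}) = 0.190 + 0.126 = 0.316; P(Store=Mall, Category ∈ {food, elec}) = 0.051 + 0.057 = 0.108.
P(Store=Mall | Category ∈ {food, elec}) = 0.108/0.316 = 0.3418.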